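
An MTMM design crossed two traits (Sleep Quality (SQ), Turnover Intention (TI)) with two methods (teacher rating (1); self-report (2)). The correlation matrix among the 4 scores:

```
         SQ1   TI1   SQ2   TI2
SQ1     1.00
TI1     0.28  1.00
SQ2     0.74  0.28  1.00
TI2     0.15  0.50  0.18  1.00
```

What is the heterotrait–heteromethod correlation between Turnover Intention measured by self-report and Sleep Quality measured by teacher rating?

0.15

Different traits and methods: r(TI2, SQ1) = 0.15.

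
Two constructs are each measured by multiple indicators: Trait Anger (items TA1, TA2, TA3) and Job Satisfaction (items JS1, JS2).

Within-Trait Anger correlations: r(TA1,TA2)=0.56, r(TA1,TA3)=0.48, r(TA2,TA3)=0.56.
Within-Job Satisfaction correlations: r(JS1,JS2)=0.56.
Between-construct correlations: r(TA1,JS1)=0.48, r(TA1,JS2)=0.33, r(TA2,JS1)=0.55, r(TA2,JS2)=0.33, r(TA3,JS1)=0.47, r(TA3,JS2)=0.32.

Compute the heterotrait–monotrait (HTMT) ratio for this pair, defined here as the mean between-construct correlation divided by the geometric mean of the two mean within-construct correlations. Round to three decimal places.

Mean heterotrait r = 2.48/6 = 0.4133.
Mean within-TA = 1.60/3 = 0.5333; mean within-JS = 0.56/1 = 0.5600.
Geometric mean = √(0.5333 × 0.5600) = 0.5465.
HTMT = 0.4133 / 0.5465 = 0.756.

0.756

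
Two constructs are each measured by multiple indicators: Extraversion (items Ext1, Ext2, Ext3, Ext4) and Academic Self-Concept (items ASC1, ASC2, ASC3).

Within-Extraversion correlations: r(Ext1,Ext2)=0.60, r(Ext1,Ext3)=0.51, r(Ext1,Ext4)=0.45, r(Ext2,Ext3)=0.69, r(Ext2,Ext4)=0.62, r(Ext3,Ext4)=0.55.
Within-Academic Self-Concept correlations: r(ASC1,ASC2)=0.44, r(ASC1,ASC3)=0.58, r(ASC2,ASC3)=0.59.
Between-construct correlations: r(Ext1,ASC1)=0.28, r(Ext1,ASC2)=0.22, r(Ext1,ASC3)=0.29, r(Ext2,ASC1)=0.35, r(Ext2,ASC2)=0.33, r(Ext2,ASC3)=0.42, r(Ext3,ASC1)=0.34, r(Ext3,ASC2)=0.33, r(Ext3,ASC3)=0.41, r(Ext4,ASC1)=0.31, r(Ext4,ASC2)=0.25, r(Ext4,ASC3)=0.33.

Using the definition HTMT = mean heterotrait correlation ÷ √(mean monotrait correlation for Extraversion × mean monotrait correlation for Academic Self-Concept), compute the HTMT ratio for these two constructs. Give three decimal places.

0.582

Mean between = 3.86/12 = 0.3217.
Mean within-Ext = 3.42/6 = 0.5700; mean within-ASC = 1.61/3 = 0.5367.
Geometric mean = √(0.5700 × 0.5367) = 0.5531.
HTMT = 0.3217 / 0.5531 = 0.582.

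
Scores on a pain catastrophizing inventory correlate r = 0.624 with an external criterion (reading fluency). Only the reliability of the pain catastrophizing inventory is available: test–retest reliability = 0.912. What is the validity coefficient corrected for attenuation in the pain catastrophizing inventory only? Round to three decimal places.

0.653

Single correction: r_c = r_obs / √r_xx = 0.624 / √0.912 = 0.624 / 0.9550 ≈ 0.653.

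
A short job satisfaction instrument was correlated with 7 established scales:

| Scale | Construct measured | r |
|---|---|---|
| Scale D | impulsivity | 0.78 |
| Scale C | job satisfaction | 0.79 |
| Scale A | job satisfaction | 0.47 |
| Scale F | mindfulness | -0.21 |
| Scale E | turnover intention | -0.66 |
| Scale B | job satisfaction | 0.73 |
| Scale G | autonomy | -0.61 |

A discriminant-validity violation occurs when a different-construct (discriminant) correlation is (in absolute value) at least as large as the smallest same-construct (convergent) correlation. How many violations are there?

Convergent (same construct = job satisfaction): Scale C, Scale A, Scale B.
Smallest convergent = 0.47. Discriminant |r|: 0.78, 0.21, 0.66, 0.61; count ≥ 0.47 → 3.

3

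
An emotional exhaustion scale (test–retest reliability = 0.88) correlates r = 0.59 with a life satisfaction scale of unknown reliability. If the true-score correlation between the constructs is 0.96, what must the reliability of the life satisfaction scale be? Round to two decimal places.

r_true = r_obs / √(r_xx · r_yy) ⇒ 0.96 = 0.59 / √(0.88 · r_yy).
√(0.88 · r_yy) = 0.59 / 0.96 = 0.6146; 0.88 · r_yy = 0.3777; r_yy = 0.3777 / 0.88 ≈ 0.43.

0.43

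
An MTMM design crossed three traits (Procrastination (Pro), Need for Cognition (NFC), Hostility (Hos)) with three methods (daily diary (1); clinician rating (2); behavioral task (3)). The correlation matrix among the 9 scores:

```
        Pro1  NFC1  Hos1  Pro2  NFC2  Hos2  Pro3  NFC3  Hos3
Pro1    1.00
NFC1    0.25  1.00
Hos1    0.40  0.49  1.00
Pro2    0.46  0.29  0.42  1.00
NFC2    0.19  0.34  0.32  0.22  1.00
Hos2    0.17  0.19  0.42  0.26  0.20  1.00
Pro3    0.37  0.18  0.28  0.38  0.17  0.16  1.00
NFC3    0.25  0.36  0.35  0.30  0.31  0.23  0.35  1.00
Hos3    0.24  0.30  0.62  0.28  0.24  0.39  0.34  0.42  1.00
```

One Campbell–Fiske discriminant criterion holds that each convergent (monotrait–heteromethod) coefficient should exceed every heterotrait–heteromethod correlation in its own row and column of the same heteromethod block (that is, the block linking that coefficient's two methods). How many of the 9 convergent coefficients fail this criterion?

Checking each validity diagonal entry against its comparison values:
Pro (methods 1·2): 0.46 vs {0.19, 0.29, 0.17, 0.42} → pass.
Pro (methods 1·3): 0.37 vs {0.25, 0.18, 0.24, 0.28} → pass.
Pro (methods 2·3): 0.38 vs {0.30, 0.17, 0.28, 0.16} → pass.
NFC (methods 1·2): 0.34 vs {0.29, 0.19, 0.19, 0.32} → pass.
NFC (methods 1·3): 0.36 vs {0.18, 0.25, 0.30, 0.35} → pass.
NFC (methods 2·3): 0.31 vs {0.17, 0.30, 0.24, 0.23} → pass.
Hos (methods 1·2): 0.42 vs {0.42, 0.17, 0.32, 0.19} → fail.
Hos (methods 1·3): 0.62 vs {0.28, 0.24, 0.35, 0.30} → pass.
Hos (methods 2·3): 0.39 vs {0.16, 0.28, 0.23, 0.24} → pass.
1 of 9 fail.

1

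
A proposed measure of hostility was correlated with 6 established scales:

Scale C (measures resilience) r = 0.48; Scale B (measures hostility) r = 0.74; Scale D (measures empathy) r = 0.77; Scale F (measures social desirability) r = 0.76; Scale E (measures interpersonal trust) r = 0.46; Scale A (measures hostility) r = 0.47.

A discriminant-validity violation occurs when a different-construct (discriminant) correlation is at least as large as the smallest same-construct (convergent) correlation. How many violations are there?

3

Convergent (same construct = hostility): Scale B, Scale A.
Smallest convergent = 0.47. Discriminant values: 0.48, 0.77, 0.76, 0.46; count ≥ 0.47 → 3.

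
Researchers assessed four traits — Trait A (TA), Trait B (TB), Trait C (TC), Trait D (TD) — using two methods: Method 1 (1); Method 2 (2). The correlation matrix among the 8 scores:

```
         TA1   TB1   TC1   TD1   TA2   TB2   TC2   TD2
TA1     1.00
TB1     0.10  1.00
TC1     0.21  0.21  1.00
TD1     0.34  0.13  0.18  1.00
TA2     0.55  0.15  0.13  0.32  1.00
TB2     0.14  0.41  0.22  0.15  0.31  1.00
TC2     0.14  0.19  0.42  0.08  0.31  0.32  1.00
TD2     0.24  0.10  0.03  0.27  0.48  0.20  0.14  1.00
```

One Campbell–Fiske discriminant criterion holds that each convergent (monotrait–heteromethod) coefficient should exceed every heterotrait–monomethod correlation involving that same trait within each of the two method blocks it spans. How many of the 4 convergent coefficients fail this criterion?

Each convergent coefficient versus the relevant comparison correlations:
TA (methods 1·2): 0.55 vs {0.10, 0.31, 0.21, 0.31, 0.34, 0.48} → pass.
TB (methods 1·2): 0.41 vs {0.10, 0.31, 0.21, 0.32, 0.13, 0.20} → pass.
TC (methods 1·2): 0.42 vs {0.21, 0.31, 0.21, 0.32, 0.18, 0.14} → pass.
TD (methods 1·2): 0.27 vs {0.34, 0.48, 0.13, 0.20, 0.18, 0.14} → fail.
1 of 4 fail.

1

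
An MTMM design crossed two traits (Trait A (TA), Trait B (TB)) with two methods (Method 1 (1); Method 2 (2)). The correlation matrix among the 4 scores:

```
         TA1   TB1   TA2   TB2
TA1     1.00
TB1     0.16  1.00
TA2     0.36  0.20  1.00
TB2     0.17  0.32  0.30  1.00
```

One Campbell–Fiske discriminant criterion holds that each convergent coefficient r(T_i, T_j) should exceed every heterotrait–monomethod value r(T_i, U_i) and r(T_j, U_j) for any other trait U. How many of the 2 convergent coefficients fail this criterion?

Each convergent coefficient versus the relevant comparison correlations:
TA (methods 1·2): 0.36 vs {0.16, 0.30} → pass.
TB (methods 1·2): 0.32 vs {0.16, 0.30} → pass.
0 of 2 fail.

0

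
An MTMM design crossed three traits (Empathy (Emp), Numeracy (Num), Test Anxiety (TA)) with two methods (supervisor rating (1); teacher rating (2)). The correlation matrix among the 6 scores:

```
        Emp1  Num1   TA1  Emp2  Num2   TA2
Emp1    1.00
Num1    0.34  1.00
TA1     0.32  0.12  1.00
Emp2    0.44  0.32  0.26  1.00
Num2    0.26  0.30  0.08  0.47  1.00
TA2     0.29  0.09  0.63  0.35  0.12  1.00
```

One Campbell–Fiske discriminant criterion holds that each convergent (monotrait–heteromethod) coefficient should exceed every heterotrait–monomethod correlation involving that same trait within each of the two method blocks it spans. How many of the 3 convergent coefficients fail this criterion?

2

Checking each validity diagonal entry against its comparison values:
Emp (methods 1·2): 0.44 vs {0.34, 0.47, 0.32, 0.35} → fail.
Num (methods 1·2): 0.30 vs {0.34, 0.47, 0.12, 0.12} → fail.
TA (methods 1·2): 0.63 vs {0.32, 0.35, 0.12, 0.12} → pass.
2 of 3 fail.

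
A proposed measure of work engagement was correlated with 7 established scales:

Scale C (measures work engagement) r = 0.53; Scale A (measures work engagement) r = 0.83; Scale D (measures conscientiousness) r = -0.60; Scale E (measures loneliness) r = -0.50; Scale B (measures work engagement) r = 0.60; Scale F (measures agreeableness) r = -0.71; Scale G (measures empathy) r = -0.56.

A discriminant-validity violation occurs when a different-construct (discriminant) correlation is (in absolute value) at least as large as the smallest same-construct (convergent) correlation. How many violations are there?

3

Convergent (same construct = work engagement): Scale C, Scale A, Scale B.
Smallest convergent = 0.53. Discriminant |r|: 0.60, 0.50, 0.71, 0.56; count ≥ 0.53 → 3.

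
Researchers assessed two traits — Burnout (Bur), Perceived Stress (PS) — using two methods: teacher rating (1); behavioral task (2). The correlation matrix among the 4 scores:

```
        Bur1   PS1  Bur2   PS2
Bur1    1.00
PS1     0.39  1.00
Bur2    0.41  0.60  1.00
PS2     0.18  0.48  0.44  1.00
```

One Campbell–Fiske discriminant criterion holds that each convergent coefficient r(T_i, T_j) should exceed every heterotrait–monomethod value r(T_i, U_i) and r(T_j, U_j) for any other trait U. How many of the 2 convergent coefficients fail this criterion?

Convergent coefficients and their comparison sets:
Bur (methods 1·2): 0.41 vs {0.39, 0.44} → fail.
PS (methods 1·2): 0.48 vs {0.39, 0.44} → pass.
1 of 2 fail.

1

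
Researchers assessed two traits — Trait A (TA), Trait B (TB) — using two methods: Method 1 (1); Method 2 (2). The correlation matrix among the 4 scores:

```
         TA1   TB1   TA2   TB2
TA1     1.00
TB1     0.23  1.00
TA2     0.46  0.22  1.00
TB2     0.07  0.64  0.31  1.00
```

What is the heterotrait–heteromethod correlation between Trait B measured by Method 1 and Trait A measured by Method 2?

Different traits and methods: r(TB1, TA2) = 0.22.

0.22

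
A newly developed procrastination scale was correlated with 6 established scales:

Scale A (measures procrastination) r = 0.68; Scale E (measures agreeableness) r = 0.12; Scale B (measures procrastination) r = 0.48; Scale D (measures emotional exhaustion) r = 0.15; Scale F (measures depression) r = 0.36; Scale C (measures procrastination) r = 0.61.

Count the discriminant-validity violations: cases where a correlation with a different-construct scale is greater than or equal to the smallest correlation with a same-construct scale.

Convergent (same construct = procrastination): Scale A, Scale B, Scale C.
Smallest convergent = 0.48. Discriminant values: 0.12, 0.15, 0.36; count ≥ 0.48 → 0.

0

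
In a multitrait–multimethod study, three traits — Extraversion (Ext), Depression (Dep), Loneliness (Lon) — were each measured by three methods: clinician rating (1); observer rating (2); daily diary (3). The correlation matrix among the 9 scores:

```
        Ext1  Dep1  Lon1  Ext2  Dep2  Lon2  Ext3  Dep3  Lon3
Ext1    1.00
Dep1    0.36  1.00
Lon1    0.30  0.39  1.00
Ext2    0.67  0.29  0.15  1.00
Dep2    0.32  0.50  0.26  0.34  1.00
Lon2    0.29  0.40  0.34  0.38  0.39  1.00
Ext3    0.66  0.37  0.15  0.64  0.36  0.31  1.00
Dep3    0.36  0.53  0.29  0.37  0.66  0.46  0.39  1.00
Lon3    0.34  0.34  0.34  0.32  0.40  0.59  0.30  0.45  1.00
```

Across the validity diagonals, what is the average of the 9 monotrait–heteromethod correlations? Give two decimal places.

Convergent values: 0.67, 0.66, 0.64, 0.50, 0.53, 0.66, 0.34, 0.34, 0.59; mean = 4.93/9 = 0.55.

0.55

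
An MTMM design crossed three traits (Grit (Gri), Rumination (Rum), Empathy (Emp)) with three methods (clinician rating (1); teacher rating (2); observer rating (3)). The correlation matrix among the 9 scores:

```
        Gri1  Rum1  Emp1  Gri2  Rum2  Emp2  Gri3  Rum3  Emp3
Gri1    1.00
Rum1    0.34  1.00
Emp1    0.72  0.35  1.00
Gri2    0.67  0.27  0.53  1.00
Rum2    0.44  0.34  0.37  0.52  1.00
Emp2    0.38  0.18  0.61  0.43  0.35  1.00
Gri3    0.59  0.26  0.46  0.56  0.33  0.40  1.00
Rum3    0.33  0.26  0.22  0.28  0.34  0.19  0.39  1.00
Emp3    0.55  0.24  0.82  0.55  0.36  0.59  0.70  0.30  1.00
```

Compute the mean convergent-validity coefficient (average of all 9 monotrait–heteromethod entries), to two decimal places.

0.53

Convergent values: 0.67, 0.59, 0.56, 0.34, 0.26, 0.34, 0.61, 0.82, 0.59; mean = 4.78/9 = 0.53.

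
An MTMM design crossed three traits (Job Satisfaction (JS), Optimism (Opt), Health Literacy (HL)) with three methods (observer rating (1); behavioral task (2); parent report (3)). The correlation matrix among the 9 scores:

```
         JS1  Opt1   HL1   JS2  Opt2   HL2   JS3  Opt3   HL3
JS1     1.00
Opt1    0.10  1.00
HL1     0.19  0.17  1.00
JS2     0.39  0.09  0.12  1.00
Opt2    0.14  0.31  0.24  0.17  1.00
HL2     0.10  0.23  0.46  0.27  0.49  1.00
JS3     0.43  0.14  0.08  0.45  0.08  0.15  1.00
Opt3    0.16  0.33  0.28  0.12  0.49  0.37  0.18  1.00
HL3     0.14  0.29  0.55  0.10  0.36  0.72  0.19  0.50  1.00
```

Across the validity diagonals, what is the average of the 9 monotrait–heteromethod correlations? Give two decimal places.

Convergent values: 0.39, 0.43, 0.45, 0.31, 0.33, 0.49, 0.46, 0.55, 0.72; mean = 4.13/9 = 0.46.

0.46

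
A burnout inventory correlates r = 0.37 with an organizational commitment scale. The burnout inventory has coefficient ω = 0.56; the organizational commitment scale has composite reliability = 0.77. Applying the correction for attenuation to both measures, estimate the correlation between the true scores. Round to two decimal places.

r_true = r_obs / √(r_xx · r_yy) = 0.37 / √(0.56 × 0.77) = 0.37 / √0.4312 = 0.37 / 0.6567 ≈ 0.56.

0.56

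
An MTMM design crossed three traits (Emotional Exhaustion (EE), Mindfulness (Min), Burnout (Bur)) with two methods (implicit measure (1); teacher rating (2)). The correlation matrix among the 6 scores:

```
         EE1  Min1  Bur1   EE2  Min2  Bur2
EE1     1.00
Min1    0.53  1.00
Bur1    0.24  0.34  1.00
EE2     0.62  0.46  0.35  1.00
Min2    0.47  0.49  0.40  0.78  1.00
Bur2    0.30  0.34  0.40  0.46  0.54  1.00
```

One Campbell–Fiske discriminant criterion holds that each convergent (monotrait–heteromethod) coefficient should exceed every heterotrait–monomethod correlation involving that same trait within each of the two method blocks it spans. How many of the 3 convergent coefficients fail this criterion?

3

Checking each validity diagonal entry against its comparison values:
EE (methods 1·2): 0.62 vs {0.53, 0.78, 0.24, 0.46} → fail.
Min (methods 1·2): 0.49 vs {0.53, 0.78, 0.34, 0.54} → fail.
Bur (methods 1·2): 0.40 vs {0.24, 0.46, 0.34, 0.54} → fail.
3 of 3 fail.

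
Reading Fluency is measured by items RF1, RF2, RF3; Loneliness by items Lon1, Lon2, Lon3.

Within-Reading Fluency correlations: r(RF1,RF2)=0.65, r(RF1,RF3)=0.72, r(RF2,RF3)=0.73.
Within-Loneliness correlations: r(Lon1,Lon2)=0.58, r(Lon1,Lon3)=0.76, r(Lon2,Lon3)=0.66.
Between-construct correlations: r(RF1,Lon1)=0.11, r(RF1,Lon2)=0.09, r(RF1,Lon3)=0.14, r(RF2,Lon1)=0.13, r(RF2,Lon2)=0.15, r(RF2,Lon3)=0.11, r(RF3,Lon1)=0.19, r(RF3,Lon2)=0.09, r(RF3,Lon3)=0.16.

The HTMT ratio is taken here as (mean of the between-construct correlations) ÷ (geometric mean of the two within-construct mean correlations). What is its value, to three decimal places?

Mean between = 1.17/9 = 0.1300.
Mean within-RF = 2.10/3 = 0.7000; mean within-Lon = 2.00/3 = 0.6667.
Geometric mean = √(0.7000 × 0.6667) = 0.6831.
HTMT = 0.1300 / 0.6831 = 0.190.

0.190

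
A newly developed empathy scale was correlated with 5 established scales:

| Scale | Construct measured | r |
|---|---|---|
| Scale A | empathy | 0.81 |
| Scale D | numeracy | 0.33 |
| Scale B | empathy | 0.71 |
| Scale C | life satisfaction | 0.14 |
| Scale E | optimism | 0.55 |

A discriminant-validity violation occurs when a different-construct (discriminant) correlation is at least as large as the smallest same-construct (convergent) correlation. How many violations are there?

Convergent (same construct = empathy): Scale A, Scale B.
Smallest convergent = 0.71. Discriminant values: 0.33, 0.14, 0.55; count ≥ 0.71 → 0.

0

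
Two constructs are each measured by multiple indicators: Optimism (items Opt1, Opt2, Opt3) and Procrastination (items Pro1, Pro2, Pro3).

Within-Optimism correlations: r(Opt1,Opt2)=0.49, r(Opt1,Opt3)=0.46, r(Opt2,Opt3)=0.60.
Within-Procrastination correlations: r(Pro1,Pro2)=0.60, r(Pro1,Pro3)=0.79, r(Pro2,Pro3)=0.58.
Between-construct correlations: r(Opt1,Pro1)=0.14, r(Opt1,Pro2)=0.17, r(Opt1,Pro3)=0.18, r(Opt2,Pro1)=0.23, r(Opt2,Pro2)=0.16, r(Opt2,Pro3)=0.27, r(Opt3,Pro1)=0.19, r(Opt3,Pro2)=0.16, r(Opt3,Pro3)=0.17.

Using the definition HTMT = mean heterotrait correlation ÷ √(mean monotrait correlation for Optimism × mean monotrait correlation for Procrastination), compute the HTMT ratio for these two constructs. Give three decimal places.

0.319

Between-construct mean = 1.67/9 = 0.1856.
Mean within-Opt = 1.55/3 = 0.5167; mean within-Pro = 1.97/3 = 0.6567.
Geometric mean = √(0.5167 × 0.6567) = 0.5825.
HTMT = 0.1856 / 0.5825 = 0.319.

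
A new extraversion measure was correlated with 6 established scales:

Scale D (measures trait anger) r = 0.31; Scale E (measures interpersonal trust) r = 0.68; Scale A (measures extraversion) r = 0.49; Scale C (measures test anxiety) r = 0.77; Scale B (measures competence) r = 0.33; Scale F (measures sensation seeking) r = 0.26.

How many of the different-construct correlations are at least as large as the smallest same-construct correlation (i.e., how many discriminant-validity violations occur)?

Convergent (same construct = extraversion): Scale A.
Smallest convergent = 0.49. Discriminant values: 0.31, 0.68, 0.77, 0.33, 0.26; count ≥ 0.49 → 2.

2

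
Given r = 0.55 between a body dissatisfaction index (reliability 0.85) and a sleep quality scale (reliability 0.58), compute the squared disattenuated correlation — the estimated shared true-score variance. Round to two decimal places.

0.61

Disattenuated r = 0.55 / √(0.85 × 0.58) = 0.55 / 0.7021 = 0.7834.
Shared true-score variance = 0.7834² = 0.6137 ≈ 0.61.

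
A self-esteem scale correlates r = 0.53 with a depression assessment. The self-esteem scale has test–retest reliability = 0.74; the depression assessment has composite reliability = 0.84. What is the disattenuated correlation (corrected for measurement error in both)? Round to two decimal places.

0.67

r_true = r_obs / √(r_xx · r_yy) = 0.53 / √(0.74 × 0.84) = 0.53 / √0.6216 = 0.53 / 0.7884 ≈ 0.67.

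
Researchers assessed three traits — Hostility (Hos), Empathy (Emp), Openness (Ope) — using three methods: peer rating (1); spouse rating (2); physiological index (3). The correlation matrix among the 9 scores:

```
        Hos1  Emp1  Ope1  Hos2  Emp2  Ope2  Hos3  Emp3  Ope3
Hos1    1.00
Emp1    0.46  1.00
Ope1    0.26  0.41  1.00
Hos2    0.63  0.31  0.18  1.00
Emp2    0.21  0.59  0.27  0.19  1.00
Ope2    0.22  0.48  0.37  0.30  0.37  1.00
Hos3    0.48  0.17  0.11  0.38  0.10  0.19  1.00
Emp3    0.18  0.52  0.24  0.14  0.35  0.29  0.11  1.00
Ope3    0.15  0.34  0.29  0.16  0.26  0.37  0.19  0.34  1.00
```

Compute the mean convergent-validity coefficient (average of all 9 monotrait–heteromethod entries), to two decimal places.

0.44

Convergent values: 0.63, 0.48, 0.38, 0.59, 0.52, 0.35, 0.37, 0.29, 0.37; mean = 3.98/9 = 0.44.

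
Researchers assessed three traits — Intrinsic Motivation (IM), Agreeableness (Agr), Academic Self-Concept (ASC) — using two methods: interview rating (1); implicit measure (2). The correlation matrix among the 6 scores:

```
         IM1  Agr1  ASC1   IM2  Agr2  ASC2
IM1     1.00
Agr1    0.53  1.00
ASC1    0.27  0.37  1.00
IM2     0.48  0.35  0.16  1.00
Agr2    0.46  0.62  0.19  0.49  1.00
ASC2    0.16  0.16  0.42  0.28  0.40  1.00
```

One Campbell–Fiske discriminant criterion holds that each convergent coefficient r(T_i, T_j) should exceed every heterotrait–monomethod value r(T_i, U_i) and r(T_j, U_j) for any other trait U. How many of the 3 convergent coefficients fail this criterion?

1

Convergent coefficients and their comparison sets:
IM (methods 1·2): 0.48 vs {0.53, 0.49, 0.27, 0.28} → fail.
Agr (methods 1·2): 0.62 vs {0.53, 0.49, 0.37, 0.40} → pass.
ASC (methods 1·2): 0.42 vs {0.27, 0.28, 0.37, 0.40} → pass.
1 of 3 fail.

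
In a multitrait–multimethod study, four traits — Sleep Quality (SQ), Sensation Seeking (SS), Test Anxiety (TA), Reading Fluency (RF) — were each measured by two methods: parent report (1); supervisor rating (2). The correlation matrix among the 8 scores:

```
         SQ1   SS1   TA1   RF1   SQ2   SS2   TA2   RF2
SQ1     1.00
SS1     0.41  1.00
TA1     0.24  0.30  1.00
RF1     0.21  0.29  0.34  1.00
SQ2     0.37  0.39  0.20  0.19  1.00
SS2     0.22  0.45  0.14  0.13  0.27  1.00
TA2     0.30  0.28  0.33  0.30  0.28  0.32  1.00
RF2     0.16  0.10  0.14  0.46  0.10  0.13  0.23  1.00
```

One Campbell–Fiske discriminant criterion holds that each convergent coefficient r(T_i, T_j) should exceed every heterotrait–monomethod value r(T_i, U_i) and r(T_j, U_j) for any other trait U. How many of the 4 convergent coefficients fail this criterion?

2

Checking each validity diagonal entry against its comparison values:
SQ (methods 1·2): 0.37 vs {0.41, 0.27, 0.24, 0.28, 0.21, 0.10} → fail.
SS (methods 1·2): 0.45 vs {0.41, 0.27, 0.30, 0.32, 0.29, 0.13} → pass.
TA (methods 1·2): 0.33 vs {0.24, 0.28, 0.30, 0.32, 0.34, 0.23} → fail.
RF (methods 1·2): 0.46 vs {0.21, 0.10, 0.29, 0.13, 0.34, 0.23} → pass.
2 of 4 fail.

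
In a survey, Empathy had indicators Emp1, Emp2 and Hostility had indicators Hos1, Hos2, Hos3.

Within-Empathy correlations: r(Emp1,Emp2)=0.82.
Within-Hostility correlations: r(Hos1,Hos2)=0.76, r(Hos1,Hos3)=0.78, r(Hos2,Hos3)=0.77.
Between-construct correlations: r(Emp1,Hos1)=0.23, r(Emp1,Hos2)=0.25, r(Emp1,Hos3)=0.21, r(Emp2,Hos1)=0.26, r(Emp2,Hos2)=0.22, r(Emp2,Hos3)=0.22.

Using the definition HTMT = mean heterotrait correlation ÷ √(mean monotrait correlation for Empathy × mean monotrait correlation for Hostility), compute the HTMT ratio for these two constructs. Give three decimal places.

0.292

Mean heterotrait r = 1.39/6 = 0.2317.
Mean within-Emp = 0.82/1 = 0.8200; mean within-Hos = 2.31/3 = 0.7700.
Geometric mean = √(0.8200 × 0.7700) = 0.7946.
HTMT = 0.2317 / 0.7946 = 0.292.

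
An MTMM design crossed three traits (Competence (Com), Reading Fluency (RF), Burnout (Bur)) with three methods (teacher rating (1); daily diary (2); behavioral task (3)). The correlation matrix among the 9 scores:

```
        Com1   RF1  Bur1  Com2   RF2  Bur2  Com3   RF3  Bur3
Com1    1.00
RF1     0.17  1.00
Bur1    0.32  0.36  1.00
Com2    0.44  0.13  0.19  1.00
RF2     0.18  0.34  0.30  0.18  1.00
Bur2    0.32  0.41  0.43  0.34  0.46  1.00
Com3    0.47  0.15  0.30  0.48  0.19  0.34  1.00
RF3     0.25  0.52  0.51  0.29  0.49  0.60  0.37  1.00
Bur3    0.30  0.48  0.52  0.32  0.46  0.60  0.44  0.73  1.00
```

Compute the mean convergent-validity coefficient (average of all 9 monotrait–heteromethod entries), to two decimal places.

Convergent values: 0.44, 0.47, 0.48, 0.34, 0.52, 0.49, 0.43, 0.52, 0.60; mean = 4.29/9 = 0.48.

0.48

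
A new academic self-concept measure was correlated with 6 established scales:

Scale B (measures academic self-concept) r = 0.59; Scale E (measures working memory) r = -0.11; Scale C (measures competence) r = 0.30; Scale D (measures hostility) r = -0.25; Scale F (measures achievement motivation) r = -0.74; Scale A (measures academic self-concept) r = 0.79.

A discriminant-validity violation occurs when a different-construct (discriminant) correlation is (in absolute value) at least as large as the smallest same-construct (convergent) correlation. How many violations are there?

1

Convergent (same construct = academic self-concept): Scale B, Scale A.
Smallest convergent = 0.59. Discriminant |r|: 0.11, 0.30, 0.25, 0.74; count ≥ 0.59 → 1.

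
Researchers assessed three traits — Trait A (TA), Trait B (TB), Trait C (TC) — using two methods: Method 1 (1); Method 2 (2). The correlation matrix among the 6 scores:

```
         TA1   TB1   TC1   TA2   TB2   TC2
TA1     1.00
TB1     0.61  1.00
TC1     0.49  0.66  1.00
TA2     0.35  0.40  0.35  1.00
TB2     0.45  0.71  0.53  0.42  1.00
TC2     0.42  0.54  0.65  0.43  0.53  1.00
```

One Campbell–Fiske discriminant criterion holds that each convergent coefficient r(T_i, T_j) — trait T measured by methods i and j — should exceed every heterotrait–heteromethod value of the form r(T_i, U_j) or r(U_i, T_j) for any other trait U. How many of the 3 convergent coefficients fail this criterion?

1

Convergent coefficients and their comparison sets:
TA (methods 1·2): 0.35 vs {0.45, 0.40, 0.42, 0.35} → fail.
TB (methods 1·2): 0.71 vs {0.40, 0.45, 0.54, 0.53} → pass.
TC (methods 1·2): 0.65 vs {0.35, 0.42, 0.53, 0.54} → pass.
1 of 3 fail.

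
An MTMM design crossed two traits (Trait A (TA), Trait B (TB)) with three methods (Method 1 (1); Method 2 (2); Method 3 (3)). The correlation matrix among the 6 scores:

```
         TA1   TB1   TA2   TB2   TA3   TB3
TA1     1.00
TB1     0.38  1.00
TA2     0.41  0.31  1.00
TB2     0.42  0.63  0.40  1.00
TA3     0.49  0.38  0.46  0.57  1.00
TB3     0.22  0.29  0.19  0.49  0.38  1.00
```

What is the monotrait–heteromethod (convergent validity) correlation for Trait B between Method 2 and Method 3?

0.49

Same trait (TB), different methods: r(TB2, TB3) = 0.49.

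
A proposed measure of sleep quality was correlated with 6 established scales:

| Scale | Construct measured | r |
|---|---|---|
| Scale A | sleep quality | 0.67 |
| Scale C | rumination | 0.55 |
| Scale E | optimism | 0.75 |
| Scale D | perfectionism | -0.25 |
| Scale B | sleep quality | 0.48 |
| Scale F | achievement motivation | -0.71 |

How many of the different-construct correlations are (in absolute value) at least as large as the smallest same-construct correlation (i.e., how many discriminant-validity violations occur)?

Convergent (same construct = sleep quality): Scale A, Scale B.
Smallest convergent = 0.48. Discriminant |r|: 0.55, 0.75, 0.25, 0.71; count ≥ 0.48 → 3.

3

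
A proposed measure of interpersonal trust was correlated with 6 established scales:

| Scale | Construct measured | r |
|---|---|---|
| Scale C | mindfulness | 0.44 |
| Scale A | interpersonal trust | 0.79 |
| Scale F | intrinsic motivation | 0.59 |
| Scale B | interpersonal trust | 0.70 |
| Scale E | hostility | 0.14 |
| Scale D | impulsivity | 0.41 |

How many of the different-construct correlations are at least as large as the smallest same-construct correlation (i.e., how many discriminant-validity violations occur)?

Convergent (same construct = interpersonal trust): Scale A, Scale B.
Smallest convergent = 0.70. Discriminant values: 0.44, 0.59, 0.14, 0.41; count ≥ 0.70 → 0.

0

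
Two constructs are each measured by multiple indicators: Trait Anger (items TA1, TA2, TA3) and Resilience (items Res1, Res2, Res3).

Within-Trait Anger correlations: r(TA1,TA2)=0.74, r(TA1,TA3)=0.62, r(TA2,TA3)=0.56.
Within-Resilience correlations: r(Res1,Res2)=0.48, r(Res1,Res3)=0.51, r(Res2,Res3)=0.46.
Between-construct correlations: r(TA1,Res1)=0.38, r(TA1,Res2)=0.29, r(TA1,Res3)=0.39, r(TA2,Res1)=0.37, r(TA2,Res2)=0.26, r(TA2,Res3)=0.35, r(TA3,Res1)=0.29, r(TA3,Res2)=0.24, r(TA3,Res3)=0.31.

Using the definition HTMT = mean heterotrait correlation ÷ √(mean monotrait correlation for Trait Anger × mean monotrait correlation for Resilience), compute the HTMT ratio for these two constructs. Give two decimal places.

Mean between = 2.88/9 = 0.3200.
Mean within-TA = 1.92/3 = 0.6400; mean within-Res = 1.45/3 = 0.4833.
Geometric mean = √(0.6400 × 0.4833) = 0.5562.
HTMT = 0.3200 / 0.5562 = 0.58.

0.58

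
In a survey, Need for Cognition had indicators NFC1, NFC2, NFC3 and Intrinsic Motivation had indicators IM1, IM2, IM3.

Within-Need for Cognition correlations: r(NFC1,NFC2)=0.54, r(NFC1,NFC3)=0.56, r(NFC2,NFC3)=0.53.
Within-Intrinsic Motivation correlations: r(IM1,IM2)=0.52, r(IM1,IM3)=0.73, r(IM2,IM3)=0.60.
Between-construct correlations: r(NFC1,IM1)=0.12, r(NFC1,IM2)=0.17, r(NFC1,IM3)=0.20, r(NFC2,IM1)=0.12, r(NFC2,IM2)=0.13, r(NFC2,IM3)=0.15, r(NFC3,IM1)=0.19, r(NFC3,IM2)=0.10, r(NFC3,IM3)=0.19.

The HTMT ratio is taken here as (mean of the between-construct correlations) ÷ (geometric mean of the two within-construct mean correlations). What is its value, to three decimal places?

0.263

Between-construct mean = 1.37/9 = 0.1522.
Mean within-NFC = 1.63/3 = 0.5433; mean within-IM = 1.85/3 = 0.6167.
Geometric mean = √(0.5433 × 0.6167) = 0.5788.
HTMT = 0.1522 / 0.5788 = 0.263.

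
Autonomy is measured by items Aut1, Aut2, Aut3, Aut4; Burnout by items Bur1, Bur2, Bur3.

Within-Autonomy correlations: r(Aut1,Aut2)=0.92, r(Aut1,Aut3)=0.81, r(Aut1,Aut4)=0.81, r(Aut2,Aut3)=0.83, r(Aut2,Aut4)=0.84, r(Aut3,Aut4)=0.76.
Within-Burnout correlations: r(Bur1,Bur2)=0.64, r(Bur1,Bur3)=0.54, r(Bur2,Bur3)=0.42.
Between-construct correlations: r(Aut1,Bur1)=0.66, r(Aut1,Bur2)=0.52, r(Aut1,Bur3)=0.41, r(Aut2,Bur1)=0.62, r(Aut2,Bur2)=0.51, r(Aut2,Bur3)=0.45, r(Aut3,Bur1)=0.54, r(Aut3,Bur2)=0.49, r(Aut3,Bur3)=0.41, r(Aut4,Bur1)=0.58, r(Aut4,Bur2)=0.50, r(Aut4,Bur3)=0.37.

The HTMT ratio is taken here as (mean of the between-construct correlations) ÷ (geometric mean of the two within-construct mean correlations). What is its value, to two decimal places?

Mean between = 6.06/12 = 0.5050.
Mean within-Aut = 4.97/6 = 0.8283; mean within-Bur = 1.60/3 = 0.5333.
Geometric mean = √(0.8283 × 0.5333) = 0.6646.
HTMT = 0.5050 / 0.6646 = 0.76.

0.76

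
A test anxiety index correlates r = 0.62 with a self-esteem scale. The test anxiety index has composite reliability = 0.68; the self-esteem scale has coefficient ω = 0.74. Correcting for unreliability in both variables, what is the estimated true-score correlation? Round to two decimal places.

r_true = r_obs / √(r_xx · r_yy) = 0.62 / √(0.68 × 0.74) = 0.62 / √0.5032 = 0.62 / 0.7094 ≈ 0.87.

0.87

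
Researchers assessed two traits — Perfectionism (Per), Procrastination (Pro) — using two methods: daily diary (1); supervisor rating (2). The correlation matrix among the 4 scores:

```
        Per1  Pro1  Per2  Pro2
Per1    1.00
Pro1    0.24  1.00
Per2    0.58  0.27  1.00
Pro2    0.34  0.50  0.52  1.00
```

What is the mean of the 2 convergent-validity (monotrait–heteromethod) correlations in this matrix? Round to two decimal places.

Convergent values: 0.58, 0.50; mean = 1.08/2 = 0.54.

0.54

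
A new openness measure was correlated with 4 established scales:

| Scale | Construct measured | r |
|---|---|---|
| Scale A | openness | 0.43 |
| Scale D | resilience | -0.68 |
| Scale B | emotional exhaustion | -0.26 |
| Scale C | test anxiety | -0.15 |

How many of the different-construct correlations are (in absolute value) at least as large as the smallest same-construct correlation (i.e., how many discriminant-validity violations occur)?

Convergent (same construct = openness): Scale A.
Smallest convergent = 0.43. Discriminant |r|: 0.68, 0.26, 0.15; count ≥ 0.43 → 1.

1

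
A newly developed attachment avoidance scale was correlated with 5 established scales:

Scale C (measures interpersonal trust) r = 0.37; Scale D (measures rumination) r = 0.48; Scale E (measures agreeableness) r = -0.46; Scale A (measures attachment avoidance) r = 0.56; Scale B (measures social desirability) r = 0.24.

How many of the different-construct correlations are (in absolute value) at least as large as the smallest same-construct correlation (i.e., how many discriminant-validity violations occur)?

Convergent (same construct = attachment avoidance): Scale A.
Smallest convergent = 0.56. Discriminant |r|: 0.37, 0.48, 0.46, 0.24; count ≥ 0.56 → 0.

0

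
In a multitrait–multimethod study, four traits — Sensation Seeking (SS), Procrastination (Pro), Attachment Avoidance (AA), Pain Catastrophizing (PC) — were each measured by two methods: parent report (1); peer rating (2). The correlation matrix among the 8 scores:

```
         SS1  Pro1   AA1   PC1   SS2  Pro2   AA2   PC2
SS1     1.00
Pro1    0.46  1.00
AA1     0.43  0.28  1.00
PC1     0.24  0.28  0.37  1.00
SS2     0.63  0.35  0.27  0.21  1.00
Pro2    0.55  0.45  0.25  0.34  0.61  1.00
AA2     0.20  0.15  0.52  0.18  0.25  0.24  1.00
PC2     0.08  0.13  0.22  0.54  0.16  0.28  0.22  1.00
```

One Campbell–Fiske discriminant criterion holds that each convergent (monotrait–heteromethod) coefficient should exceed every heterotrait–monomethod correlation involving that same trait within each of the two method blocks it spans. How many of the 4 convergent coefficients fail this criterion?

1

Checking each validity diagonal entry against its comparison values:
SS (methods 1·2): 0.63 vs {0.46, 0.61, 0.43, 0.25, 0.24, 0.16} → pass.
Pro (methods 1·2): 0.45 vs {0.46, 0.61, 0.28, 0.24, 0.28, 0.28} → fail.
AA (methods 1·2): 0.52 vs {0.43, 0.25, 0.28, 0.24, 0.37, 0.22} → pass.
PC (methods 1·2): 0.54 vs {0.24, 0.16, 0.28, 0.28, 0.37, 0.22} → pass.
1 of 4 fail.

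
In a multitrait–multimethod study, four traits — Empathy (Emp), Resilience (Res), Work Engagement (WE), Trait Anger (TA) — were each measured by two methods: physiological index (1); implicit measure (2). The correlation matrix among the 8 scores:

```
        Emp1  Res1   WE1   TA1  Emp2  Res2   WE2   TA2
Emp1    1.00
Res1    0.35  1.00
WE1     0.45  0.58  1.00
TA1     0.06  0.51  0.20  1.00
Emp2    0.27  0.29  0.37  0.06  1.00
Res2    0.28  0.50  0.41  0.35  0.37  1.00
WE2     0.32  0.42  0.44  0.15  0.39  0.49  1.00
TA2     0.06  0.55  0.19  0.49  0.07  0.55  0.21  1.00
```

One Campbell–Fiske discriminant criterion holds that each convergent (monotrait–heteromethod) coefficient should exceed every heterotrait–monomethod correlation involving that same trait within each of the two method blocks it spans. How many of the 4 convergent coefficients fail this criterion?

4

Each convergent coefficient versus the relevant comparison correlations:
Emp (methods 1·2): 0.27 vs {0.35, 0.37, 0.45, 0.39, 0.06, 0.07} → fail.
Res (methods 1·2): 0.50 vs {0.35, 0.37, 0.58, 0.49, 0.51, 0.55} → fail.
WE (methods 1·2): 0.44 vs {0.45, 0.39, 0.58, 0.49, 0.20, 0.21} → fail.
TA (methods 1·2): 0.49 vs {0.06, 0.07, 0.51, 0.55, 0.20, 0.21} → fail.
4 of 4 fail.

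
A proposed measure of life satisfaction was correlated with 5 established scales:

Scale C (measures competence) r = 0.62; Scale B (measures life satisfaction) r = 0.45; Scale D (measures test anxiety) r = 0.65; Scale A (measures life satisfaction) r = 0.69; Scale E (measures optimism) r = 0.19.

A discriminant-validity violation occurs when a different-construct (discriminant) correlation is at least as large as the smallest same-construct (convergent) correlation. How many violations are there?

2

Convergent (same construct = life satisfaction): Scale B, Scale A.
Smallest convergent = 0.45. Discriminant values: 0.62, 0.65, 0.19; count ≥ 0.45 → 2.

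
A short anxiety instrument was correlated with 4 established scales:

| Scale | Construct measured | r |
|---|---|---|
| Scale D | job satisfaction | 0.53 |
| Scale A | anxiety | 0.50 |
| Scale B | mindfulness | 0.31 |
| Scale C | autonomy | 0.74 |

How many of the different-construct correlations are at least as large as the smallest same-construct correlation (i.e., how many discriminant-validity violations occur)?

2

Convergent (same construct = anxiety): Scale A.
Smallest convergent = 0.50. Discriminant values: 0.53, 0.31, 0.74; count ≥ 0.50 → 2.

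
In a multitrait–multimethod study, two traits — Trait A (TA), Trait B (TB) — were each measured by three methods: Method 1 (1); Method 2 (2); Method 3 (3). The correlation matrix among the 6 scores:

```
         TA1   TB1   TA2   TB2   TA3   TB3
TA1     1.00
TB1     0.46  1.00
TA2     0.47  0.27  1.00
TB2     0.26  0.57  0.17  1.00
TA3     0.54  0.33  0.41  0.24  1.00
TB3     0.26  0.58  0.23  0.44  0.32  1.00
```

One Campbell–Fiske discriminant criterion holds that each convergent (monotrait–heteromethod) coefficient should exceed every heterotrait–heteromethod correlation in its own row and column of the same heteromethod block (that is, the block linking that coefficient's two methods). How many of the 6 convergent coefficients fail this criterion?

Checking each validity diagonal entry against its comparison values:
TA (methods 1·2): 0.47 vs {0.26, 0.27} → pass.
TA (methods 1·3): 0.54 vs {0.26, 0.33} → pass.
TA (methods 2·3): 0.41 vs {0.23, 0.24} → pass.
TB (methods 1·2): 0.57 vs {0.27, 0.26} → pass.
TB (methods 1·3): 0.58 vs {0.33, 0.26} → pass.
TB (methods 2·3): 0.44 vs {0.24, 0.23} → pass.
0 of 6 fail.

0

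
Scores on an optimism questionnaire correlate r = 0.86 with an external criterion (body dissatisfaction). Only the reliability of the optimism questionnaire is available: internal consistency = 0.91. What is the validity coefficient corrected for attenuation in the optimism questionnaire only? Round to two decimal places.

Single correction: r_c = r_obs / √r_xx = 0.86 / √0.91 = 0.86 / 0.9539 ≈ 0.90.

0.90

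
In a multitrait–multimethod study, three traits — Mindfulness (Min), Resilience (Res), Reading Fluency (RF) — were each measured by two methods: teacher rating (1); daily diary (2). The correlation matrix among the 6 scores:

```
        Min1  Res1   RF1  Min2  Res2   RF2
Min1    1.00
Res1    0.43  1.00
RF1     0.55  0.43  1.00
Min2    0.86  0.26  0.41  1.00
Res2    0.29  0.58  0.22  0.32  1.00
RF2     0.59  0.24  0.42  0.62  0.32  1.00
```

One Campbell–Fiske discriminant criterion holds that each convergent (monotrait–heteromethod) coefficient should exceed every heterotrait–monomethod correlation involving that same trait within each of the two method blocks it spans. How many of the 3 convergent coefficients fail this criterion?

1

Checking each validity diagonal entry against its comparison values:
Min (methods 1·2): 0.86 vs {0.43, 0.32, 0.55, 0.62} → pass.
Res (methods 1·2): 0.58 vs {0.43, 0.32, 0.43, 0.32} → pass.
RF (methods 1·2): 0.42 vs {0.55, 0.62, 0.43, 0.32} → fail.
1 of 3 fail.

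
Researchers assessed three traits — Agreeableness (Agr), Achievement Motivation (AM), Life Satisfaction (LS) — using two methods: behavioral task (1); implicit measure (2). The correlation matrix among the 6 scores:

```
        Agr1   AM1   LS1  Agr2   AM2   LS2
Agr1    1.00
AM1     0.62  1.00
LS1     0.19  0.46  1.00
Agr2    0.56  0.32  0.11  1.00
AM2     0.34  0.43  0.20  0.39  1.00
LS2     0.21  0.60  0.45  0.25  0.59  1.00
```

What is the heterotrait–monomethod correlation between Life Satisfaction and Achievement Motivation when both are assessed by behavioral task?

Different traits, same method: r(LS1, AM1) = 0.46.

0.46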